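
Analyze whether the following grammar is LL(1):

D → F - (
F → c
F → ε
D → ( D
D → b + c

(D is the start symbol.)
A grammar is LL(1) if for each non-terminal N with multiple productions, the predict sets of those productions are pairwise disjoint, where PREDICT(N → α) = (FIRST(α) \ {ε}) ∪ (FOLLOW(N) if α ⇒* ε).

Relevant sets:
  FIRST(F) = { 'c', ε }
  FOLLOW(F) = { '-' }

For D:
  PREDICT(D → F '-' '(') = { '-', 'c' }
  PREDICT(D → '(' D) = { '(' }
  PREDICT(D → b '+' c) = { 'b' }
For F:
  PREDICT(F → c) = { 'c' }
  PREDICT(F → ε) = { '-' }

All predict sets are disjoint. The grammar IS LL(1).

Answer: Yes, the grammar is LL(1).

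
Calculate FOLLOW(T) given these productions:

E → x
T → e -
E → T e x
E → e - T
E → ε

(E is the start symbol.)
{ $, 'e' }

In E → T e x: T is followed by e x, add FIRST(e x) \ {ε} = { 'e' }
In E → e - T: T is at the end, add FOLLOW(E)

The FOLLOW sets referred to above (computed the same way, to a fixed point):
  FOLLOW(E) = { $ }

Taking the union: FOLLOW(T) = { $, 'e' }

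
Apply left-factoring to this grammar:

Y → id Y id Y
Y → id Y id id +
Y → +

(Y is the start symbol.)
Left-factoring transforms A → αβ₁ | αβ₂ into A → αA' and A' → β₁ | β₂
(α is the longest common prefix among the alternatives). Repeat until
no nonterminal has two alternatives with a common prefix.

Round 1: Y has alternatives sharing prefix 'id Y id'. Introduce Y': Y → id Y id Y'
  Add: Y' → Y
  Add: Y' → id +

No remaining common prefixes — done.

Resulting grammar:
Y → id Y id Y'
Y' → Y
Y' → id +
Y → +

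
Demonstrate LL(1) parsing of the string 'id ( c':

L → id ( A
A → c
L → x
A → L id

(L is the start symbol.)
Stack is shown with the top on the left.

Stack     Input     Action
--------------------------
L $       id ( c $  output L → id ( A
id ( A $  id ( c $  match 'id'
( A $     ( c $     match '('
A $       c $       output A → c
c $       c $       match 'c'
$         $         accept

The string is accepted.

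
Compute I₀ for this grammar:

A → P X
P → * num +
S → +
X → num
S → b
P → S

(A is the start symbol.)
First, augment the grammar with A' → A
I₀ = CLOSURE({ [A' → . A] }):
  [A' → . A] has the dot before A: add [A → . P X]
  [A → . P X] has the dot before P: add [P → . * num +], [P → . S]
  [P → . S] has the dot before S: add [S → . +], [S → . b]
No further items can be added.

I₀ = { [A → . P X], [A' → . A], [P → . * num +], [P → . S], [S → . +], [S → . b] }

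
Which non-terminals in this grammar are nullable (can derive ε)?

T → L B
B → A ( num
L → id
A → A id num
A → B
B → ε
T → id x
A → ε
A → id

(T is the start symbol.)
A non-terminal is nullable if it can derive ε (the empty string): either it has an ε-production, or it has a production whose right-hand side consists entirely of nullable non-terminals.

ε-productions: B → ε, A → ε
So B, A are immediately nullable.
No further non-terminal can be added: every production for the remaining non-terminals contains a terminal or a non-nullable non-terminal.
Nullable = { 'A', 'B' }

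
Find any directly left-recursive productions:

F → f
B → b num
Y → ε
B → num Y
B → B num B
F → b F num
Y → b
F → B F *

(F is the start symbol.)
Yes, B is left-recursive

Direct left recursion occurs when N → N α for some non-terminal N (the right-hand side begins with the left-hand side itself).

F → f: starts with f
B → b num: starts with b
Y → ε: starts with ε
B → num Y: starts with num
B → B num B: LEFT RECURSIVE (starts with B)
F → b F num: starts with b
Y → b: starts with b
F → B F *: starts with B

The grammar has direct left recursion on: B.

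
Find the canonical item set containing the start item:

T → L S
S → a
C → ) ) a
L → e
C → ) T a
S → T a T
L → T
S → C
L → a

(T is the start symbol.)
{ [L → . T], [L → . a], [L → . e], [T → . L S], [T' → . T] }

First, augment the grammar with T' → T
I₀ = CLOSURE({ [T' → . T] }):
  [T' → . T] has the dot before T: add [T → . L S]
  [T → . L S] has the dot before L: add [L → . e], [L → . T], [L → . a]
No further items can be added.

I₀ = { [L → . T], [L → . a], [L → . e], [T → . L S], [T' → . T] }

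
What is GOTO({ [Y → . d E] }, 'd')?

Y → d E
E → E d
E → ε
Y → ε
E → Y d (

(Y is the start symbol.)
{ [E → . E d], [E → . Y d (], [E → .], [Y → . d E], [Y → .], [Y → d . E] }

GOTO(I, 'd') = CLOSURE({ [A → αX.β] : [A → α.Xβ] ∈ I, X = 'd' })

Items with dot before 'd', with the dot advanced:
  [Y → . d E] → [Y → d . E]
Closure of the advanced items:
  [Y → d . E] has the dot before E: add [E → . E d], [E → .], [E → . Y d (]
  [E → . Y d (] has the dot before Y: add [Y → . d E], [Y → .]

GOTO = { [E → . E d], [E → . Y d (], [E → .], [Y → . d E], [Y → .], [Y → d . E] }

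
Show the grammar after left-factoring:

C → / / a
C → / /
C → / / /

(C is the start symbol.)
Left-factoring transforms A → αβ₁ | αβ₂ into A → αA' and A' → β₁ | β₂
(α is the longest common prefix among the alternatives). Repeat until
no nonterminal has two alternatives with a common prefix.

Round 1: C has alternatives sharing prefix '/ /'. Introduce C': C → / / C'
  Add: C' → a
  Add: C' → ε
  Add: C' → /

No remaining common prefixes — done.

Resulting grammar:
C → / / C'
C' → a
C' → ε
C' → /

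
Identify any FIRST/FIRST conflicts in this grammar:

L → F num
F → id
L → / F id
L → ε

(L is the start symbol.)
A FIRST/FIRST conflict occurs when two productions N → α and N → β for the same non-terminal have FIRST(α) ∩ FIRST(β) ≠ ∅ (with ε ∈ FIRST of a nullable right-hand side, so two nullable alternatives also conflict).

FIRST sets of the non-terminals at (or reachable through a nullable prefix from) the front of some alternative:
  FIRST(F) = { 'id' }

Productions for L:
  L → F num: FIRST = { 'id' }
  L → / F id: FIRST = { '/' }
  L → ε: FIRST = { ε }
F has only one production, so no FIRST/FIRST conflict is possible there.

All alternatives of each non-terminal have pairwise disjoint FIRST sets.

Answer: No FIRST/FIRST conflicts.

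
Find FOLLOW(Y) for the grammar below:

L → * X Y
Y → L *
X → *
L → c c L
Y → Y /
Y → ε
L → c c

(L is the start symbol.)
{ $, '*', '/' }

In L → * X Y: Y is at the end, add FOLLOW(L)
In Y → Y /: Y is followed by '/', add FIRST('/') \ {ε} = { '/' }

The FOLLOW sets referred to above (computed the same way, to a fixed point):
  FOLLOW(L) = { $, '*' }

Taking the union: FOLLOW(Y) = { $, '*', '/' }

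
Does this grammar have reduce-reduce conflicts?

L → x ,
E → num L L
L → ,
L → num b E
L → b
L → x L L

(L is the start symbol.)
Yes — I6: [L → , .] vs [L → x , .]

A reduce-reduce conflict occurs when an LR(0) state has two complete items [A → α .] and [B → β .] — both call for a reduction, and with no lookahead the parser cannot choose between them.

Augment with L' → L and build the canonical LR(0) collection (I0 = CLOSURE({[L' → . L]}), then GOTO on every symbol after a dot until no new states appear). It has 14 states:
  I0: { [L → . ,], [L → . b], [L → . num b E], [L → . x ,], [L → . x L L], [L' → . L] }  — shift
  I1: { [L → , .] }  — reduce
  I2: { [L' → L .] }  — accept
  I3: { [L → b .] }  — reduce
  I4: { [L → num . b E] }  — shift
  I5: { [L → . ,], [L → . b], [L → . num b E], [L → . x ,], [L → . x L L], [L → x . ,], [L → x . L L] }  — shift
  I6: { [L → , .], [L → x , .] }  — 2 reduces
  I7: { [L → . ,], [L → . b], [L → . num b E], [L → . x ,], [L → . x L L], [L → x L . L] }  — shift
  I8: { [L → x L L .] }  — reduce
  I9: { [E → . num L L], [L → num b . E] }  — shift
  I10: { [L → num b E .] }  — reduce
  I11: { [E → num . L L], [L → . ,], [L → . b], [L → . num b E], [L → . x ,], [L → . x L L] }  — shift
  I12: { [E → num L . L], [L → . ,], [L → . b], [L → . num b E], [L → . x ,], [L → . x L L] }  — shift
  I13: { [E → num L L .] }  — reduce

I6 contains complete items [L → , .], [L → x , .] — reduce-reduce conflict.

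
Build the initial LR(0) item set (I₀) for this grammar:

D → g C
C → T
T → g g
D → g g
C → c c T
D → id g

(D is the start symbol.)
{ [D → . g C], [D → . g g], [D → . id g], [D' → . D] }

First, augment the grammar with D' → D
I₀ = CLOSURE({ [D' → . D] }):
  [D' → . D] has the dot before D: add [D → . g C], [D → . g g], [D → . id g]
No further items can be added.

I₀ = { [D → . g C], [D → . g g], [D → . id g], [D' → . D] }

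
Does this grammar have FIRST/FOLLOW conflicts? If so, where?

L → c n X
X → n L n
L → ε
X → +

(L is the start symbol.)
No FIRST/FOLLOW conflicts.

A FIRST/FOLLOW conflict occurs when a non-terminal N has a nullable alternative N → β (β ⇒* ε) and another alternative N → α with FIRST(α) ∩ FOLLOW(N) ≠ ∅: on such a lookahead the parser cannot decide between expanding α and letting N vanish via β.

Nullable non-terminals: L.

L: nullable alternative(s) L → ε; FOLLOW(L) = { $, 'n' }
  L → c n X: FIRST \ {ε} = { 'c' } — disjoint from FOLLOW(L)
  L → ε: FIRST \ {ε} = { } — this is the only nullable alternative, skip

X has no nullable alternative, so no FIRST/FOLLOW check is needed there.

No FIRST/FOLLOW conflicts found.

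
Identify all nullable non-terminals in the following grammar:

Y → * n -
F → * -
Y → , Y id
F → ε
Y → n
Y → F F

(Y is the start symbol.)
A non-terminal is nullable if it can derive ε (the empty string): either it has an ε-production, or it has a production whose right-hand side consists entirely of nullable non-terminals.

ε-productions: F → ε
So F is immediately nullable.
Y → F F: every symbol on the right is nullable, so Y is nullable too.
Every non-terminal is now nullable.
Nullable = { 'F', 'Y' }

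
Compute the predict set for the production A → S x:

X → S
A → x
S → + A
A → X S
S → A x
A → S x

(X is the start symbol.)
{ '+', 'x' }

PREDICT(A → S x) = (FIRST(RHS) \ {ε}) ∪ (FOLLOW(A) if ε ∈ FIRST(RHS), i.e. RHS ⇒* ε)
FIRST(S) = { '+', 'x' }
FIRST(S x) = { '+', 'x' }
ε ∉ FIRST(S x), so FOLLOW(A) is not added.
PREDICT(A → S x) = { '+', 'x' }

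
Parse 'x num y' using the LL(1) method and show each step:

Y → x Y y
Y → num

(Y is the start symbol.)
LL(1) parsing maintains a stack (initially the start symbol over $) and the input. At each step: if the stack top is a terminal, match it against the current input token; if it is a non-terminal N, replace it with the RHS of M[N, lookahead] (the unique production whose predict set contains the lookahead).

Stack is shown with the top on the left.

Stack    Input      Action
--------------------------
Y $      x num y $  output Y → x Y y
x Y y $  x num y $  match 'x'
Y y $    num y $    output Y → num
num y $  num y $    match 'num'
y $      y $        match 'y'
$        $          accept

The string is accepted.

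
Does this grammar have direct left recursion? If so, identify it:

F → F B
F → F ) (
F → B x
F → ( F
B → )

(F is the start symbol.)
Yes, F is left-recursive

F → F B: LEFT RECURSIVE (starts with F)
F → F ) (: LEFT RECURSIVE (starts with F)
F → B x: starts with B
F → ( F: starts with '('
B → ): starts with ')'

The grammar has direct left recursion on: F.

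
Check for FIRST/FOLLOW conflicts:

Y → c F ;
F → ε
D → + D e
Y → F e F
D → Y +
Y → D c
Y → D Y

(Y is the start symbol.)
No FIRST/FOLLOW conflicts.

A FIRST/FOLLOW conflict occurs when a non-terminal N has a nullable alternative N → β (β ⇒* ε) and another alternative N → α with FIRST(α) ∩ FOLLOW(N) ≠ ∅: on such a lookahead the parser cannot decide between expanding α and letting N vanish via β.

Nullable non-terminals: F.
F has a nullable alternative but only one production, so nothing to check.

D, Y have no nullable alternative, so no FIRST/FOLLOW check is needed there.

No FIRST/FOLLOW conflicts found.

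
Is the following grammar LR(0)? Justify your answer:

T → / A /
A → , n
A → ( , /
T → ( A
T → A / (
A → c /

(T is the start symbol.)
A grammar is LR(0) if no state in the canonical LR(0) collection has:
  - both a shift item (dot before a terminal) and a complete item (shift-reduce conflict), or
  - two or more complete items (reduce-reduce conflict; the accept item [T' → T .] counts as a complete item here).

Augment with T' → T and build the canonical LR(0) collection (I0 = CLOSURE({[T' → . T]}), then GOTO on every symbol after a dot until no new states appear). It has 18 states:
  I0: { [A → . ( , /], [A → . , n], [A → . c /], [T → . ( A], [T → . / A /], [T → . A / (], [T' → . T] }  — shift
  I1: { [A → ( . , /], [A → . ( , /], [A → . , n], [A → . c /], [T → ( . A] }  — shift
  I2: { [A → , . n] }  — shift
  I3: { [A → . ( , /], [A → . , n], [A → . c /], [T → / . A /] }  — shift
  I4: { [T → A . / (] }  — shift
  I5: { [T' → T .] }  — accept
  I6: { [A → c . /] }  — shift
  I7: { [A → c / .] }  — reduce
  I8: { [T → A / . (] }  — shift
  I9: { [T → A / ( .] }  — reduce
  I10: { [A → ( . , /] }  — shift
  I11: { [T → / A . /] }  — shift
  I12: { [T → / A / .] }  — reduce
  I13: { [A → ( , . /] }  — shift
  I14: { [A → ( , / .] }  — reduce
  I15: { [A → , n .] }  — reduce
  I16: { [A → ( , . /], [A → , . n] }  — shift
  I17: { [T → ( A .] }  — reduce

Every state is either a pure shift/goto state or contains exactly one complete item and nothing to shift — no conflicts. The grammar is LR(0).

Answer: Yes, the grammar is LR(0)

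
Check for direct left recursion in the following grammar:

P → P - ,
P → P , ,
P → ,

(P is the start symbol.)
Yes, P is left-recursive

Direct left recursion occurs when N → N α for some non-terminal N (the right-hand side begins with the left-hand side itself).

P → P - ,: LEFT RECURSIVE (starts with P)
P → P , ,: LEFT RECURSIVE (starts with P)
P → ,: starts with ','

The grammar has direct left recursion on: P.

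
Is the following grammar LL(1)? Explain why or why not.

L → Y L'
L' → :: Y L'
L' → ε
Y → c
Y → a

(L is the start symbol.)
Yes, the grammar is LL(1).

A grammar is LL(1) if for each non-terminal N with multiple productions, the predict sets of those productions are pairwise disjoint, where PREDICT(N → α) = (FIRST(α) \ {ε}) ∪ (FOLLOW(N) if α ⇒* ε).

Relevant sets:
  FOLLOW(L') = { $ }

For L':
  PREDICT(L' → :: Y L') = { '::' }
  PREDICT(L' → ε) = { $ }
For Y:
  PREDICT(Y → c) = { 'c' }
  PREDICT(Y → a) = { 'a' }
L has a single production, so nothing to check there.

All predict sets are disjoint. The grammar IS LL(1).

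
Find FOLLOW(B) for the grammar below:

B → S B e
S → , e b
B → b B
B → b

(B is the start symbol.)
To compute FOLLOW(B), find every occurrence of B on a right-hand side N → α B β: add FIRST(β) \ {ε}, and if β is empty or nullable also add FOLLOW(N). Iterate to a fixed point.

B is the start symbol, so $ ∈ FOLLOW(B).
In B → S B e: B is followed by e, add FIRST(e) \ {ε} = { 'e' }
In B → b B: B is at the end; this adds FOLLOW(B) to itself — nothing new

Taking the union: FOLLOW(B) = { $, 'e' }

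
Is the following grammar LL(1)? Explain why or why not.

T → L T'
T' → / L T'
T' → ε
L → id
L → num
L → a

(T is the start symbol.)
A grammar is LL(1) if for each non-terminal N with multiple productions, the predict sets of those productions are pairwise disjoint, where PREDICT(N → α) = (FIRST(α) \ {ε}) ∪ (FOLLOW(N) if α ⇒* ε).

Relevant sets:
  FOLLOW(T') = { $ }

For T':
  PREDICT(T' → '/' L T') = { '/' }
  PREDICT(T' → ε) = { $ }
For L:
  PREDICT(L → id) = { 'id' }
  PREDICT(L → num) = { 'num' }
  PREDICT(L → a) = { 'a' }
T has a single production, so nothing to check there.

All predict sets are disjoint. The grammar IS LL(1).

Answer: Yes, the grammar is LL(1).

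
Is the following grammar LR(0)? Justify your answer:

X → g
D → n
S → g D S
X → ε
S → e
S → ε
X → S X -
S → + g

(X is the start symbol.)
Augment with X' → X and build the canonical LR(0) collection (I0 = CLOSURE({[X' → . X]}), then GOTO on every symbol after a dot until no new states appear). It has 13 states:
  I0: { [S → . + g], [S → . e], [S → . g D S], [S → .], [X → . S X -], [X → . g], [X → .], [X' → . X] }  — shift, 2 reduces
  I1: { [S → + . g] }  — shift
  I2: { [S → . + g], [S → . e], [S → . g D S], [S → .], [X → . S X -], [X → . g], [X → .], [X → S . X -] }  — shift, 2 reduces
  I3: { [X' → X .] }  — accept
  I4: { [S → e .] }  — reduce
  I5: { [D → . n], [S → g . D S], [X → g .] }  — shift, reduce
  I6: { [S → . + g], [S → . e], [S → . g D S], [S → .], [S → g D . S] }  — shift, reduce
  I7: { [D → n .] }  — reduce
  I8: { [S → g D S .] }  — reduce
  I9: { [D → . n], [S → g . D S] }  — shift
  I10: { [X → S X . -] }  — shift
  I11: { [X → S X - .] }  — reduce
  I12: { [S → + g .] }  — reduce

Conflict in state I0:
  Shift-reduce conflict between [S → .] and [S → . + g]
So the grammar is NOT LR(0).

Answer: No. Shift-reduce conflict between [S → .] and [S → . + g]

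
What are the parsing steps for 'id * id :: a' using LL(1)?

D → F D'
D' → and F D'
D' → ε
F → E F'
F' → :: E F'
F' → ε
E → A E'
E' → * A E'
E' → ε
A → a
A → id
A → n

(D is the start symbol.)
Stack is shown with the top on the left.

Stack           Input           Action
--------------------------------------
D $             id * id :: a $  output D → F D'
F D' $          id * id :: a $  output F → E F'
E F' D' $       id * id :: a $  output E → A E'
A E' F' D' $    id * id :: a $  output A → id
id E' F' D' $   id * id :: a $  match 'id'
E' F' D' $      * id :: a $     output E' → * A E'
* A E' F' D' $  * id :: a $     match '*'
A E' F' D' $    id :: a $       output A → id
id E' F' D' $   id :: a $       match 'id'
E' F' D' $      :: a $          output E' → ε
F' D' $         :: a $          output F' → :: E F'
:: E F' D' $    :: a $          match '::'
E F' D' $       a $             output E → A E'
A E' F' D' $    a $             output A → a
a E' F' D' $    a $             match 'a'
E' F' D' $      $               output E' → ε
F' D' $         $               output F' → ε
D' $            $               output D' → ε
$               $               accept

The string is accepted.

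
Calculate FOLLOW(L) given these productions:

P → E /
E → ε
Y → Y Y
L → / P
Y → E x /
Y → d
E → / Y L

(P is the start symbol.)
{ '/', 'x' }

In E → / Y L: L is at the end, add FOLLOW(E)

The FOLLOW sets referred to above (computed the same way, to a fixed point):
  FOLLOW(E) = { '/', 'x' }

Taking the union: FOLLOW(L) = { '/', 'x' }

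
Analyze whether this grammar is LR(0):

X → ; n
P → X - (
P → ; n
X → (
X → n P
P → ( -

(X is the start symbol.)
Augment with X' → X and build the canonical LR(0) collection (I0 = CLOSURE({[X' → . X]}), then GOTO on every symbol after a dot until no new states appear). It has 14 states:
  I0: { [X → . (], [X → . ; n], [X → . n P], [X' → . X] }  — shift
  I1: { [X → ( .] }  — reduce
  I2: { [X → ; . n] }  — shift
  I3: { [X' → X .] }  — accept
  I4: { [P → . ( -], [P → . ; n], [P → . X - (], [X → . (], [X → . ; n], [X → . n P], [X → n . P] }  — shift
  I5: { [P → ( . -], [X → ( .] }  — shift, reduce
  I6: { [P → ; . n], [X → ; . n] }  — shift
  I7: { [X → n P .] }  — reduce
  I8: { [P → X . - (] }  — shift
  I9: { [P → X - . (] }  — shift
  I10: { [P → X - ( .] }  — reduce
  I11: { [P → ; n .], [X → ; n .] }  — 2 reduces
  I12: { [P → ( - .] }  — reduce
  I13: { [X → ; n .] }  — reduce

Conflict in state I5:
  Shift-reduce conflict between [X → ( .] and [P → ( . -]
So the grammar is NOT LR(0).

Answer: No. Shift-reduce conflict between [X → ( .] and [P → ( . -]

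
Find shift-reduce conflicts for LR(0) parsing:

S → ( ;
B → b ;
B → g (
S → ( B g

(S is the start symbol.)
A shift-reduce conflict occurs when an LR(0) state has both:
  - a complete (reduce) item [A → α .] (dot at the end), and
  - a shift item [B → β . c γ] (dot before a terminal).

Augment with S' → S and build the canonical LR(0) collection (I0 = CLOSURE({[S' → . S]}), then GOTO on every symbol after a dot until no new states appear). It has 10 states:
  I0: { [S → . ( ;], [S → . ( B g], [S' → . S] }  — shift
  I1: { [B → . b ;], [B → . g (], [S → ( . ;], [S → ( . B g] }  — shift
  I2: { [S' → S .] }  — accept
  I3: { [S → ( ; .] }  — reduce
  I4: { [S → ( B . g] }  — shift
  I5: { [B → b . ;] }  — shift
  I6: { [B → g . (] }  — shift
  I7: { [B → g ( .] }  — reduce
  I8: { [B → b ; .] }  — reduce
  I9: { [S → ( B g .] }  — reduce

No state contains both a complete item and a shift item.

Answer: No shift-reduce conflicts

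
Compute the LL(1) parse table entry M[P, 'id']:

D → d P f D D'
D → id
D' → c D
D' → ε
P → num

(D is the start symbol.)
To find M[P, 'id'], we find productions for P where 'id' is in the predict set (PREDICT(N → α) = (FIRST(α) \ {ε}) ∪ (FOLLOW(N) if α ⇒* ε)).

P → num: PREDICT = { 'num' }

M[P, 'id'] is empty (no production applies)

Answer: Empty (error entry)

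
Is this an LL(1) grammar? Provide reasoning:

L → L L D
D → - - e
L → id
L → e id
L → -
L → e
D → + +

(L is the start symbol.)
A grammar is LL(1) if for each non-terminal N with multiple productions, the predict sets of those productions are pairwise disjoint, where PREDICT(N → α) = (FIRST(α) \ {ε}) ∪ (FOLLOW(N) if α ⇒* ε).

Relevant sets:
  FIRST(L) = { '-', 'e', 'id' }

For L:
  PREDICT(L → L L D) = { '-', 'e', 'id' }
  PREDICT(L → id) = { 'id' }
  PREDICT(L → e id) = { 'e' }
  PREDICT(L → '-') = { '-' }
  PREDICT(L → e) = { 'e' }
For D:
  PREDICT(D → '-' '-' e) = { '-' }
  PREDICT(D → '+' '+') = { '+' }

Conflict found: Predict set conflict for L: { 'id' }
The grammar is NOT LL(1).

Answer: No. Predict set conflict for L: { 'id' }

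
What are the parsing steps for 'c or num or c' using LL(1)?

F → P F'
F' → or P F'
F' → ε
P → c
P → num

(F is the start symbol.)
LL(1) parsing maintains a stack (initially the start symbol over $) and the input. At each step: if the stack top is a terminal, match it against the current input token; if it is a non-terminal N, replace it with the RHS of M[N, lookahead] (the unique production whose predict set contains the lookahead).

Stack is shown with the top on the left.

Stack      Input            Action
----------------------------------
F $        c or num or c $  output F → P F'
P F' $     c or num or c $  output P → c
c F' $     c or num or c $  match 'c'
F' $       or num or c $    output F' → or P F'
or P F' $  or num or c $    match 'or'
P F' $     num or c $       output P → num
num F' $   num or c $       match 'num'
F' $       or c $           output F' → or P F'
or P F' $  or c $           match 'or'
P F' $     c $              output P → c
c F' $     c $              match 'c'
F' $       $                output F' → ε
$          $                accept

The string is accepted.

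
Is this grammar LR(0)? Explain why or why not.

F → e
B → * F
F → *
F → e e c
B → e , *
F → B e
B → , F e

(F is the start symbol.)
No. Shift-reduce conflict between [F → * .] and [B → . * F]

Augment with F' → F and build the canonical LR(0) collection (I0 = CLOSURE({[F' → . F]}), then GOTO on every symbol after a dot until no new states appear). It has 14 states:
  I0: { [B → . * F], [B → . , F e], [B → . e , *], [F → . *], [F → . B e], [F → . e e c], [F → . e], [F' → . F] }  — shift
  I1: { [B → * . F], [B → . * F], [B → . , F e], [B → . e , *], [F → * .], [F → . *], [F → . B e], [F → . e e c], [F → . e] }  — shift, reduce
  I2: { [B → , . F e], [B → . * F], [B → . , F e], [B → . e , *], [F → . *], [F → . B e], [F → . e e c], [F → . e] }  — shift
  I3: { [F → B . e] }  — shift
  I4: { [F' → F .] }  — accept
  I5: { [B → e . , *], [F → e . e c], [F → e .] }  — shift, reduce
  I6: { [B → e , . *] }  — shift
  I7: { [F → e e . c] }  — shift
  I8: { [F → e e c .] }  — reduce
  I9: { [B → e , * .] }  — reduce
  I10: { [F → B e .] }  — reduce
  I11: { [B → , F . e] }  — shift
  I12: { [B → , F e .] }  — reduce
  I13: { [B → * F .] }  — reduce

Conflict in state I1:
  Shift-reduce conflict between [F → * .] and [B → . * F]
So the grammar is NOT LR(0).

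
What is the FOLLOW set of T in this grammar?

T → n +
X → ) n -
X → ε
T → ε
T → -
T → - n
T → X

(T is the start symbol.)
T is the start symbol, so $ ∈ FOLLOW(T).
T does not occur on any right-hand side.

Taking the union: FOLLOW(T) = { $ }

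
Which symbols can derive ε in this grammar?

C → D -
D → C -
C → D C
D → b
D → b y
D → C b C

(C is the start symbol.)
There are no ε-productions, so no non-terminal can derive ε.
No non-terminals are nullable.

Answer: None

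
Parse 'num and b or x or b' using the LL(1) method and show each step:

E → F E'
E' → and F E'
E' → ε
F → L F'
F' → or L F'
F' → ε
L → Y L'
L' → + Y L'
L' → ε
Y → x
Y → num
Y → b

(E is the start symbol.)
Stack is shown with the top on the left.

Stack           Input                  Action
---------------------------------------------
E $             num and b or x or b $  output E → F E'
F E' $          num and b or x or b $  output F → L F'
L F' E' $       num and b or x or b $  output L → Y L'
Y L' F' E' $    num and b or x or b $  output Y → num
num L' F' E' $  num and b or x or b $  match 'num'
L' F' E' $      and b or x or b $      output L' → ε
F' E' $         and b or x or b $      output F' → ε
E' $            and b or x or b $      output E' → and F E'
and F E' $      and b or x or b $      match 'and'
F E' $          b or x or b $          output F → L F'
L F' E' $       b or x or b $          output L → Y L'
Y L' F' E' $    b or x or b $          output Y → b
b L' F' E' $    b or x or b $          match 'b'
L' F' E' $      or x or b $            output L' → ε
F' E' $         or x or b $            output F' → or L F'
or L F' E' $    or x or b $            match 'or'
L F' E' $       x or b $               output L → Y L'
Y L' F' E' $    x or b $               output Y → x
x L' F' E' $    x or b $               match 'x'
L' F' E' $      or b $                 output L' → ε
F' E' $         or b $                 output F' → or L F'
or L F' E' $    or b $                 match 'or'
L F' E' $       b $                    output L → Y L'
Y L' F' E' $    b $                    output Y → b
b L' F' E' $    b $                    match 'b'
L' F' E' $      $                      output L' → ε
F' E' $         $                      output F' → ε
E' $            $                      output E' → ε
$               $                      accept

The string is accepted.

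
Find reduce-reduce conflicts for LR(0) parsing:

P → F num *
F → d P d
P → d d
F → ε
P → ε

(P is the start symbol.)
Yes — I0: [F → .] vs [P → .]; I3: [F → .] vs [P → .]; I5: [F → .] vs [P → .]

A reduce-reduce conflict occurs when an LR(0) state has two complete items [A → α .] and [B → β .] — both call for a reduction, and with no lookahead the parser cannot choose between them.

Augment with P' → P and build the canonical LR(0) collection (I0 = CLOSURE({[P' → . P]}), then GOTO on every symbol after a dot until no new states appear). It has 9 states:
  I0: { [F → . d P d], [F → .], [P → . F num *], [P → . d d], [P → .], [P' → . P] }  — shift, 2 reduces
  I1: { [P → F . num *] }  — shift
  I2: { [P' → P .] }  — accept
  I3: { [F → . d P d], [F → .], [F → d . P d], [P → . F num *], [P → . d d], [P → .], [P → d . d] }  — shift, 2 reduces
  I4: { [F → d P . d] }  — shift
  I5: { [F → . d P d], [F → .], [F → d . P d], [P → . F num *], [P → . d d], [P → .], [P → d . d], [P → d d .] }  — shift, 3 reduces
  I6: { [F → d P d .] }  — reduce
  I7: { [P → F num . *] }  — shift
  I8: { [P → F num * .] }  — reduce

I0 contains complete items [F → .], [P → .] — reduce-reduce conflict.
I3 contains complete items [F → .], [P → .] — reduce-reduce conflict.
I5 contains complete items [F → .], [P → .], [P → d d .] — reduce-reduce conflict.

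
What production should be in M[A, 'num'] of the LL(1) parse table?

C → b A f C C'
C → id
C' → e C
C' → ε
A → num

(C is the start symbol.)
To find M[A, 'num'], we find productions for A where 'num' is in the predict set (PREDICT(N → α) = (FIRST(α) \ {ε}) ∪ (FOLLOW(N) if α ⇒* ε)).

A → num: PREDICT = { 'num' }
  'num' is in predict set, so this production goes in M[A, 'num']

M[A, 'num'] = A → num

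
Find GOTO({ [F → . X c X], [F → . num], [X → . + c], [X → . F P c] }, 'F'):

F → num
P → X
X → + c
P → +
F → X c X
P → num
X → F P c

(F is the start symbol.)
GOTO(I, 'F') = CLOSURE({ [A → αX.β] : [A → α.Xβ] ∈ I, X = 'F' })

Items with dot before 'F', with the dot advanced:
  [X → . F P c] → [X → F . P c]
Closure of the advanced items:
  [X → F . P c] has the dot before P: add [P → . X], [P → . +], [P → . num]
  [P → . X] has the dot before X: add [X → . + c], [X → . F P c]
  [X → . F P c] has the dot before F: add [F → . num], [F → . X c X]

GOTO = { [F → . X c X], [F → . num], [P → . +], [P → . X], [P → . num], [X → . + c], [X → . F P c], [X → F . P c] }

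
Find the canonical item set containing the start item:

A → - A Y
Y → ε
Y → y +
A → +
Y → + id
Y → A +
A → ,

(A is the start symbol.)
{ [A → . +], [A → . ,], [A → . - A Y], [A' → . A] }

First, augment the grammar with A' → A
I₀ = CLOSURE({ [A' → . A] }):
  [A' → . A] has the dot before A: add [A → . - A Y], [A → . +], [A → . ,]
No further items can be added.

I₀ = { [A → . +], [A → . ,], [A → . - A Y], [A' → . A] }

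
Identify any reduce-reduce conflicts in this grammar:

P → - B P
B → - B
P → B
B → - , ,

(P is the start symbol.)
No reduce-reduce conflicts

Augment with P' → P and build the canonical LR(0) collection (I0 = CLOSURE({[P' → . P]}), then GOTO on every symbol after a dot until no new states appear). It has 10 states:
  I0: { [B → . - , ,], [B → . - B], [P → . - B P], [P → . B], [P' → . P] }  — shift
  I1: { [B → - . , ,], [B → - . B], [B → . - , ,], [B → . - B], [P → - . B P] }  — shift
  I2: { [P → B .] }  — reduce
  I3: { [P' → P .] }  — accept
  I4: { [B → - , . ,] }  — shift
  I5: { [B → - . , ,], [B → - . B], [B → . - , ,], [B → . - B] }  — shift
  I6: { [B → - B .], [B → . - , ,], [B → . - B], [P → - B . P], [P → . - B P], [P → . B] }  — shift, reduce
  I7: { [P → - B P .] }  — reduce
  I8: { [B → - B .] }  — reduce
  I9: { [B → - , , .] }  — reduce

No state contains more than one complete item.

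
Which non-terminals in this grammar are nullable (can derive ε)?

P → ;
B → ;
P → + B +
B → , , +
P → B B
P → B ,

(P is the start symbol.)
There are no ε-productions, so no non-terminal can derive ε.
No non-terminals are nullable.

Answer: None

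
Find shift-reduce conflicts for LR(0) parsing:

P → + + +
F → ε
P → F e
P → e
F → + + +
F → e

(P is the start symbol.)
Yes — I0: [F → .] vs [F → . + + +]

Augment with P' → P and build the canonical LR(0) collection (I0 = CLOSURE({[P' → . P]}), then GOTO on every symbol after a dot until no new states appear). It has 8 states:
  I0: { [F → . + + +], [F → . e], [F → .], [P → . + + +], [P → . F e], [P → . e], [P' → . P] }  — shift, reduce
  I1: { [F → + . + +], [P → + . + +] }  — shift
  I2: { [P → F . e] }  — shift
  I3: { [P' → P .] }  — accept
  I4: { [F → e .], [P → e .] }  — 2 reduces
  I5: { [P → F e .] }  — reduce
  I6: { [F → + + . +], [P → + + . +] }  — shift
  I7: { [F → + + + .], [P → + + + .] }  — 2 reduces

I0 contains reduce item [F → .] and shift items [F → . + + +], [F → . e], [P → . + + +], [P → . e] — shift-reduce conflict.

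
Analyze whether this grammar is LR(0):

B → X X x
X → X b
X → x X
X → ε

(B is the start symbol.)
No. Shift-reduce conflict between [X → .] and [X → . x X]

A grammar is LR(0) if no state in the canonical LR(0) collection has:
  - both a shift item (dot before a terminal) and a complete item (shift-reduce conflict), or
  - two or more complete items (reduce-reduce conflict; the accept item [B' → B .] counts as a complete item here).

Augment with B' → B and build the canonical LR(0) collection (I0 = CLOSURE({[B' → . B]}), then GOTO on every symbol after a dot until no new states appear). It has 8 states:
  I0: { [B → . X X x], [B' → . B], [X → . X b], [X → . x X], [X → .] }  — shift, reduce
  I1: { [B' → B .] }  — accept
  I2: { [B → X . X x], [X → . X b], [X → . x X], [X → .], [X → X . b] }  — shift, reduce
  I3: { [X → . X b], [X → . x X], [X → .], [X → x . X] }  — shift, reduce
  I4: { [X → X . b], [X → x X .] }  — shift, reduce
  I5: { [X → X b .] }  — reduce
  I6: { [B → X X . x], [X → X . b] }  — shift
  I7: { [B → X X x .] }  — reduce

Conflict in state I0:
  Shift-reduce conflict between [X → .] and [X → . x X]
So the grammar is NOT LR(0).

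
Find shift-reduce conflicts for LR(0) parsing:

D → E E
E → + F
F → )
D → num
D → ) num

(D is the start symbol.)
A shift-reduce conflict occurs when an LR(0) state has both:
  - a complete (reduce) item [A → α .] (dot at the end), and
  - a shift item [B → β . c γ] (dot before a terminal).

Augment with D' → D and build the canonical LR(0) collection (I0 = CLOSURE({[D' → . D]}), then GOTO on every symbol after a dot until no new states appear). It has 10 states:
  I0: { [D → . ) num], [D → . E E], [D → . num], [D' → . D], [E → . + F] }  — shift
  I1: { [D → ) . num] }  — shift
  I2: { [E → + . F], [F → . )] }  — shift
  I3: { [D' → D .] }  — accept
  I4: { [D → E . E], [E → . + F] }  — shift
  I5: { [D → num .] }  — reduce
  I6: { [D → E E .] }  — reduce
  I7: { [F → ) .] }  — reduce
  I8: { [E → + F .] }  — reduce
  I9: { [D → ) num .] }  — reduce

No state contains both a complete item and a shift item.

Answer: No shift-reduce conflicts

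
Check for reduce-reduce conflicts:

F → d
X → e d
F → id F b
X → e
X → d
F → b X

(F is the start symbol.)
Augment with F' → F and build the canonical LR(0) collection (I0 = CLOSURE({[F' → . F]}), then GOTO on every symbol after a dot until no new states appear). It has 11 states:
  I0: { [F → . b X], [F → . d], [F → . id F b], [F' → . F] }  — shift
  I1: { [F' → F .] }  — accept
  I2: { [F → b . X], [X → . d], [X → . e d], [X → . e] }  — shift
  I3: { [F → d .] }  — reduce
  I4: { [F → . b X], [F → . d], [F → . id F b], [F → id . F b] }  — shift
  I5: { [F → id F . b] }  — shift
  I6: { [F → id F b .] }  — reduce
  I7: { [F → b X .] }  — reduce
  I8: { [X → d .] }  — reduce
  I9: { [X → e . d], [X → e .] }  — shift, reduce
  I10: { [X → e d .] }  — reduce

No state contains more than one complete item.

Answer: No reduce-reduce conflicts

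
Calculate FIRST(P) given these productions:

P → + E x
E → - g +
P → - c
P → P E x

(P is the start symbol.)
{ '+', '-' }

To compute FIRST(P), examine every production with P on the left-hand side, reading each right-hand side left to right until a non-nullable symbol is reached.

From P → + E x:
  - '+' is a terminal: add '+' and stop
From P → - c:
  - '-' is a terminal: add '-' and stop
From P → P E x:
  - P is the symbol being defined: contributes nothing new
    P is not nullable, so stop

Collecting: FIRST(P) = { '+', '-' }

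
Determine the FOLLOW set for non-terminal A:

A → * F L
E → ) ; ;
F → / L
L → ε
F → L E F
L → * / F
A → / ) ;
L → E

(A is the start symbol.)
{ $ }

To compute FOLLOW(A), find every occurrence of A on a right-hand side N → α A β: add FIRST(β) \ {ε}, and if β is empty or nullable also add FOLLOW(N). Iterate to a fixed point.

A is the start symbol, so $ ∈ FOLLOW(A).
A does not occur on any right-hand side.

Taking the union: FOLLOW(A) = { $ }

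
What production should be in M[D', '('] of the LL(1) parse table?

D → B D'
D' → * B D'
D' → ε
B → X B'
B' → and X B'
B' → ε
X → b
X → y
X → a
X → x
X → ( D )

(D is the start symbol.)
Empty (error entry)

To find M[D', '('], we find productions for D' where '(' is in the predict set (PREDICT(N → α) = (FIRST(α) \ {ε}) ∪ (FOLLOW(N) if α ⇒* ε)).

Relevant sets:
  FOLLOW(D') = { $, ')' }

D' → * B D': PREDICT = { '*' }
D' → ε: PREDICT = { $, ')' }

M[D', '('] is empty (no production applies)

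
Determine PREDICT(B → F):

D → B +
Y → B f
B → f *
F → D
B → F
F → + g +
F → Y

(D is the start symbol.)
{ '+', 'f' }

PREDICT(B → F) = (FIRST(RHS) \ {ε}) ∪ (FOLLOW(B) if ε ∈ FIRST(RHS), i.e. RHS ⇒* ε)
FIRST(F) = { '+', 'f' }
FIRST(F) = { '+', 'f' }
ε ∉ FIRST(F), so FOLLOW(B) is not added.
PREDICT(B → F) = { '+', 'f' }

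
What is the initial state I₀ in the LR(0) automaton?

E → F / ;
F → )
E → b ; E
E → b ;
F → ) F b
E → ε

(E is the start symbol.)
First, augment the grammar with E' → E
I₀ = CLOSURE({ [E' → . E] }):
  [E' → . E] has the dot before E: add [E → . F / ;], [E → . b ; E], [E → . b ;], [E → .]
  [E → . F / ;] has the dot before F: add [F → . )], [F → . ) F b]
No further items can be added.

I₀ = { [E → . F / ;], [E → . b ; E], [E → . b ;], [E → .], [E' → . E], [F → . ) F b], [F → . )] }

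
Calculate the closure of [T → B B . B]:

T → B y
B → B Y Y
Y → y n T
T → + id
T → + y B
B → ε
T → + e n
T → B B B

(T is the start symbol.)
{ [B → . B Y Y], [B → .], [T → B B . B] }

To compute CLOSURE, for each item [A → α.Bβ] where B is a non-terminal, add [B → .γ] for all productions B → γ; repeat for the newly added items until nothing changes.

Start with: [T → B B . B]
  [T → B B . B] has the dot before B: add [B → . B Y Y], [B → .]
No further items can be added.

CLOSURE = { [B → . B Y Y], [B → .], [T → B B . B] }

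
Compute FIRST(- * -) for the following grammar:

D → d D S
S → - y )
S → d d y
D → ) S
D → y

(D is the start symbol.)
{ '-' }

To compute FIRST(- * -), process the symbols left to right:
Symbol - is a terminal. Add '-' and stop.
FIRST(- * -) = { '-' }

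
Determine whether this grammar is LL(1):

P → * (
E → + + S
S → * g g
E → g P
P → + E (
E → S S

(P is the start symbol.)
Relevant sets:
  FIRST(S) = { '*' }

For P:
  PREDICT(P → '*' '(') = { '*' }
  PREDICT(P → '+' E '(') = { '+' }
For E:
  PREDICT(E → '+' '+' S) = { '+' }
  PREDICT(E → g P) = { 'g' }
  PREDICT(E → S S) = { '*' }
S has a single production, so nothing to check there.

All predict sets are disjoint. The grammar IS LL(1).

Answer: Yes, the grammar is LL(1).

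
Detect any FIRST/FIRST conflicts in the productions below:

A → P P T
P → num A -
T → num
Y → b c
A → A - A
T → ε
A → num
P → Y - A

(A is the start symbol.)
Yes. A → P P T / A → A '-' A on { 'b', 'num' }; A → P P T / A → num on { 'num' }; A → A '-' A / A → num on { 'num' }

A FIRST/FIRST conflict occurs when two productions N → α and N → β for the same non-terminal have FIRST(α) ∩ FIRST(β) ≠ ∅ (with ε ∈ FIRST of a nullable right-hand side, so two nullable alternatives also conflict).

FIRST sets of the non-terminals at (or reachable through a nullable prefix from) the front of some alternative:
  FIRST(P) = { 'b', 'num' }
  FIRST(A) = { 'b', 'num' }
  FIRST(Y) = { 'b' }

Productions for A:
  A → P P T: FIRST = { 'b', 'num' }
  A → A - A: FIRST = { 'b', 'num' }
  A → num: FIRST = { 'num' }
Productions for P:
  P → num A -: FIRST = { 'num' }
  P → Y - A: FIRST = { 'b' }
Productions for T:
  T → num: FIRST = { 'num' }
  T → ε: FIRST = { ε }
Y has only one production, so no FIRST/FIRST conflict is possible there.

Conflict for A: A → P P T and A → A - A
  Overlap: { 'b', 'num' }
Conflict for A: A → P P T and A → num
  Overlap: { 'num' }
Conflict for A: A → A - A and A → num
  Overlap: { 'num' }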